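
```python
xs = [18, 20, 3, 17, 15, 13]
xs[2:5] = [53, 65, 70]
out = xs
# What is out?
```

xs starts as [18, 20, 3, 17, 15, 13] (length 6). The slice xs[2:5] covers indices [2, 3, 4] with values [3, 17, 15]. Replacing that slice with [53, 65, 70] (same length) produces [18, 20, 53, 65, 70, 13].

[18, 20, 53, 65, 70, 13]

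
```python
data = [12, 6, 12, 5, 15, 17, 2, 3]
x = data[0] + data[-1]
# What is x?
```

data has length 8. data[0] = 12.
data has length 8. Negative index -1 maps to positive index 8 + (-1) = 7. data[7] = 3.
Sum: 12 + 3 = 15.

15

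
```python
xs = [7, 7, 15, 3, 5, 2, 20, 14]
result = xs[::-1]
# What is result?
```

xs has length 8. The slice xs[::-1] selects indices [7, 6, 5, 4, 3, 2, 1, 0] (7->14, 6->20, 5->2, 4->5, 3->3, 2->15, 1->7, 0->7), giving [14, 20, 2, 5, 3, 15, 7, 7].

[14, 20, 2, 5, 3, 15, 7, 7]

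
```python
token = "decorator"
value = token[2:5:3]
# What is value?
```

token has length 9. The slice token[2:5:3] selects indices [2] (2->'c'), giving 'c'.

'c'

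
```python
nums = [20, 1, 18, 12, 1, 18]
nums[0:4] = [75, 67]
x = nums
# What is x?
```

nums starts as [20, 1, 18, 12, 1, 18] (length 6). The slice nums[0:4] covers indices [0, 1, 2, 3] with values [20, 1, 18, 12]. Replacing that slice with [75, 67] (different length) produces [75, 67, 1, 18].

[75, 67, 1, 18]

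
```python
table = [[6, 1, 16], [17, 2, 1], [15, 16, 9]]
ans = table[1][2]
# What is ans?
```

table[1] = [17, 2, 1]. Taking column 2 of that row yields 1.

1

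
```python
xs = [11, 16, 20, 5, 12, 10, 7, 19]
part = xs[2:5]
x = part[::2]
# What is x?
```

xs has length 8. The slice xs[2:5] selects indices [2, 3, 4] (2->20, 3->5, 4->12), giving [20, 5, 12]. So part = [20, 5, 12]. part has length 3. The slice part[::2] selects indices [0, 2] (0->20, 2->12), giving [20, 12].

[20, 12]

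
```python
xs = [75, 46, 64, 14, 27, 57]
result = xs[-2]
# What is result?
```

xs has length 6. Negative index -2 maps to positive index 6 + (-2) = 4. xs[4] = 27.

27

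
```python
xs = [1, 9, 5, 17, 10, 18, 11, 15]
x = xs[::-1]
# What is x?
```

xs has length 8. The slice xs[::-1] selects indices [7, 6, 5, 4, 3, 2, 1, 0] (7->15, 6->11, 5->18, 4->10, 3->17, 2->5, 1->9, 0->1), giving [15, 11, 18, 10, 17, 5, 9, 1].

[15, 11, 18, 10, 17, 5, 9, 1]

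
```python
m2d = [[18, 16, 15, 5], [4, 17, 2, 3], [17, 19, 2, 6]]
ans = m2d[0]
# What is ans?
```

m2d has 3 rows. Row 0 is [18, 16, 15, 5].

[18, 16, 15, 5]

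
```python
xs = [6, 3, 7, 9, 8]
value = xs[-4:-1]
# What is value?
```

xs has length 5. The slice xs[-4:-1] selects indices [1, 2, 3] (1->3, 2->7, 3->9), giving [3, 7, 9].

[3, 7, 9]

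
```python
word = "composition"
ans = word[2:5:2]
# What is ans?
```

word has length 11. The slice word[2:5:2] selects indices [2, 4] (2->'m', 4->'o'), giving 'mo'.

'mo'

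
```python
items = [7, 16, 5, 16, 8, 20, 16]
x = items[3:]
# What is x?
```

items has length 7. The slice items[3:] selects indices [3, 4, 5, 6] (3->16, 4->8, 5->20, 6->16), giving [16, 8, 20, 16].

[16, 8, 20, 16]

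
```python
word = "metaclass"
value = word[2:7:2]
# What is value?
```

word has length 9. The slice word[2:7:2] selects indices [2, 4, 6] (2->'t', 4->'c', 6->'a'), giving 'tca'.

'tca'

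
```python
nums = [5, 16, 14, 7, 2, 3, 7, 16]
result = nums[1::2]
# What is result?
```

nums has length 8. The slice nums[1::2] selects indices [1, 3, 5, 7] (1->16, 3->7, 5->3, 7->16), giving [16, 7, 3, 16].

[16, 7, 3, 16]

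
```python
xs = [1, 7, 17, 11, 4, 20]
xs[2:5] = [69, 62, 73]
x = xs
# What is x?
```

xs starts as [1, 7, 17, 11, 4, 20] (length 6). The slice xs[2:5] covers indices [2, 3, 4] with values [17, 11, 4]. Replacing that slice with [69, 62, 73] (same length) produces [1, 7, 69, 62, 73, 20].

[1, 7, 69, 62, 73, 20]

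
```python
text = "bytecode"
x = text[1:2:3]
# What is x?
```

text has length 8. The slice text[1:2:3] selects indices [1] (1->'y'), giving 'y'.

'y'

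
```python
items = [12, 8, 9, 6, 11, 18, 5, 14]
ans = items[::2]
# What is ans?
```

items has length 8. The slice items[::2] selects indices [0, 2, 4, 6] (0->12, 2->9, 4->11, 6->5), giving [12, 9, 11, 5].

[12, 9, 11, 5]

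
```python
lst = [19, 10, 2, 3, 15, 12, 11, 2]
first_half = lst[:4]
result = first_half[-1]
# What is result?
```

lst has length 8. The slice lst[:4] selects indices [0, 1, 2, 3] (0->19, 1->10, 2->2, 3->3), giving [19, 10, 2, 3]. So first_half = [19, 10, 2, 3]. Then first_half[-1] = 3.

3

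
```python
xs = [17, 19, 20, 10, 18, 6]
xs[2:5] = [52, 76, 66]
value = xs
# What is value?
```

xs starts as [17, 19, 20, 10, 18, 6] (length 6). The slice xs[2:5] covers indices [2, 3, 4] with values [20, 10, 18]. Replacing that slice with [52, 76, 66] (same length) produces [17, 19, 52, 76, 66, 6].

[17, 19, 52, 76, 66, 6]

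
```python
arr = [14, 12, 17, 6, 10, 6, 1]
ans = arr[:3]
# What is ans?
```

arr has length 7. The slice arr[:3] selects indices [0, 1, 2] (0->14, 1->12, 2->17), giving [14, 12, 17].

[14, 12, 17]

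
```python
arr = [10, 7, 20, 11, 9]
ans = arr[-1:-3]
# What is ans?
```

arr has length 5. The slice arr[-1:-3] resolves to an empty index range, so the result is [].

[]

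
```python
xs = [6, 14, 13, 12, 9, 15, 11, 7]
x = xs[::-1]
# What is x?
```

xs has length 8. The slice xs[::-1] selects indices [7, 6, 5, 4, 3, 2, 1, 0] (7->7, 6->11, 5->15, 4->9, 3->12, 2->13, 1->14, 0->6), giving [7, 11, 15, 9, 12, 13, 14, 6].

[7, 11, 15, 9, 12, 13, 14, 6]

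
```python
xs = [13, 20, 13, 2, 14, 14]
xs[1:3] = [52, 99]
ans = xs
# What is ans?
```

xs starts as [13, 20, 13, 2, 14, 14] (length 6). The slice xs[1:3] covers indices [1, 2] with values [20, 13]. Replacing that slice with [52, 99] (same length) produces [13, 52, 99, 2, 14, 14].

[13, 52, 99, 2, 14, 14]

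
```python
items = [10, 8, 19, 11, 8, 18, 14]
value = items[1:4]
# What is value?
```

items has length 7. The slice items[1:4] selects indices [1, 2, 3] (1->8, 2->19, 3->11), giving [8, 19, 11].

[8, 19, 11]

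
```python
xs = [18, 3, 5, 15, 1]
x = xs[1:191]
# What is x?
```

xs has length 5. The slice xs[1:191] selects indices [1, 2, 3, 4] (1->3, 2->5, 3->15, 4->1), giving [3, 5, 15, 1].

[3, 5, 15, 1]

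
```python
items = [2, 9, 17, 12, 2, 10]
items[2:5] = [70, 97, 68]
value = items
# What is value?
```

items starts as [2, 9, 17, 12, 2, 10] (length 6). The slice items[2:5] covers indices [2, 3, 4] with values [17, 12, 2]. Replacing that slice with [70, 97, 68] (same length) produces [2, 9, 70, 97, 68, 10].

[2, 9, 70, 97, 68, 10]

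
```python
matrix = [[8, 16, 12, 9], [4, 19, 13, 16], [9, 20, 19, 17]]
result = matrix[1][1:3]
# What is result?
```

matrix[1] = [4, 19, 13, 16]. matrix[1] has length 4. The slice matrix[1][1:3] selects indices [1, 2] (1->19, 2->13), giving [19, 13].

[19, 13]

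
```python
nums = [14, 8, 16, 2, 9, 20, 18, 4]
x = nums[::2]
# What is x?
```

nums has length 8. The slice nums[::2] selects indices [0, 2, 4, 6] (0->14, 2->16, 4->9, 6->18), giving [14, 16, 9, 18].

[14, 16, 9, 18]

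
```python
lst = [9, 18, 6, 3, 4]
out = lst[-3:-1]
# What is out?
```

lst has length 5. The slice lst[-3:-1] selects indices [2, 3] (2->6, 3->3), giving [6, 3].

[6, 3]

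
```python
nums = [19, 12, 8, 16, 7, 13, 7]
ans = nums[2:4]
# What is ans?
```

nums has length 7. The slice nums[2:4] selects indices [2, 3] (2->8, 3->16), giving [8, 16].

[8, 16]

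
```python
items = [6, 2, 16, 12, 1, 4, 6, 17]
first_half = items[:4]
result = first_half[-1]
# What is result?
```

items has length 8. The slice items[:4] selects indices [0, 1, 2, 3] (0->6, 1->2, 2->16, 3->12), giving [6, 2, 16, 12]. So first_half = [6, 2, 16, 12]. Then first_half[-1] = 12.

12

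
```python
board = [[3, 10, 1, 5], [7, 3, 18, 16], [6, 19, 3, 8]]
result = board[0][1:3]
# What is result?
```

board[0] = [3, 10, 1, 5]. board[0] has length 4. The slice board[0][1:3] selects indices [1, 2] (1->10, 2->1), giving [10, 1].

[10, 1]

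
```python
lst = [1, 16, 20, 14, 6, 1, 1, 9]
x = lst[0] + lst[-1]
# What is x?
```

lst has length 8. lst[0] = 1.
lst has length 8. Negative index -1 maps to positive index 8 + (-1) = 7. lst[7] = 9.
Sum: 1 + 9 = 10.

10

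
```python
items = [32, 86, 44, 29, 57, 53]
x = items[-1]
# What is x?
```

items has length 6. Negative index -1 maps to positive index 6 + (-1) = 5. items[5] = 53.

53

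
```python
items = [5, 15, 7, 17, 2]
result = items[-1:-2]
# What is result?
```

items has length 5. The slice items[-1:-2] resolves to an empty index range, so the result is [].

[]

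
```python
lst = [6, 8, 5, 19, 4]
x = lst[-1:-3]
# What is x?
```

lst has length 5. The slice lst[-1:-3] resolves to an empty index range, so the result is [].

[]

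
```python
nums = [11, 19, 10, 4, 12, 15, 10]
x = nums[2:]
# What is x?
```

nums has length 7. The slice nums[2:] selects indices [2, 3, 4, 5, 6] (2->10, 3->4, 4->12, 5->15, 6->10), giving [10, 4, 12, 15, 10].

[10, 4, 12, 15, 10]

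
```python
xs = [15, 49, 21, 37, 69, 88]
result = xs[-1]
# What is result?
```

xs has length 6. Negative index -1 maps to positive index 6 + (-1) = 5. xs[5] = 88.

88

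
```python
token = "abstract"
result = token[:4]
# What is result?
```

token has length 8. The slice token[:4] selects indices [0, 1, 2, 3] (0->'a', 1->'b', 2->'s', 3->'t'), giving 'abst'.

'abst'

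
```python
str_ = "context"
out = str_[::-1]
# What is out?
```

str_ has length 7. The slice str_[::-1] selects indices [6, 5, 4, 3, 2, 1, 0] (6->'t', 5->'x', 4->'e', 3->'t', 2->'n', 1->'o', 0->'c'), giving 'txetnoc'.

'txetnoc'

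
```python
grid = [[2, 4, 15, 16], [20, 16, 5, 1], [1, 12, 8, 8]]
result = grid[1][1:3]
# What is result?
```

grid[1] = [20, 16, 5, 1]. grid[1] has length 4. The slice grid[1][1:3] selects indices [1, 2] (1->16, 2->5), giving [16, 5].

[16, 5]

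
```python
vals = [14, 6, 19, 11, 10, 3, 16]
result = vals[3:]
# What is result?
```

vals has length 7. The slice vals[3:] selects indices [3, 4, 5, 6] (3->11, 4->10, 5->3, 6->16), giving [11, 10, 3, 16].

[11, 10, 3, 16]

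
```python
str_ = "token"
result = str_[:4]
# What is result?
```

str_ has length 5. The slice str_[:4] selects indices [0, 1, 2, 3] (0->'t', 1->'o', 2->'k', 3->'e'), giving 'toke'.

'toke'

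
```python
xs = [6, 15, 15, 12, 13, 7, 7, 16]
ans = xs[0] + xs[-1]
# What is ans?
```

xs has length 8. xs[0] = 6.
xs has length 8. Negative index -1 maps to positive index 8 + (-1) = 7. xs[7] = 16.
Sum: 6 + 16 = 22.

22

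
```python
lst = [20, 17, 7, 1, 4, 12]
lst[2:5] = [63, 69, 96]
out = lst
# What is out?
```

lst starts as [20, 17, 7, 1, 4, 12] (length 6). The slice lst[2:5] covers indices [2, 3, 4] with values [7, 1, 4]. Replacing that slice with [63, 69, 96] (same length) produces [20, 17, 63, 69, 96, 12].

[20, 17, 63, 69, 96, 12]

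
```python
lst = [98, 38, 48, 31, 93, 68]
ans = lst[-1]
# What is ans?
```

lst has length 6. Negative index -1 maps to positive index 6 + (-1) = 5. lst[5] = 68.

68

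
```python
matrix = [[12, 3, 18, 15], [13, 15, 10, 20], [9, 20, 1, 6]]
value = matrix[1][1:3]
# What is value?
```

matrix[1] = [13, 15, 10, 20]. matrix[1] has length 4. The slice matrix[1][1:3] selects indices [1, 2] (1->15, 2->10), giving [15, 10].

[15, 10]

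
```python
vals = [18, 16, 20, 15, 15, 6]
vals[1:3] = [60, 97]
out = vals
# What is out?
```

vals starts as [18, 16, 20, 15, 15, 6] (length 6). The slice vals[1:3] covers indices [1, 2] with values [16, 20]. Replacing that slice with [60, 97] (same length) produces [18, 60, 97, 15, 15, 6].

[18, 60, 97, 15, 15, 6]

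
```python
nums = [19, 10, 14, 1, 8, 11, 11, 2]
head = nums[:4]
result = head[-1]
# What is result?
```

nums has length 8. The slice nums[:4] selects indices [0, 1, 2, 3] (0->19, 1->10, 2->14, 3->1), giving [19, 10, 14, 1]. So head = [19, 10, 14, 1]. Then head[-1] = 1.

1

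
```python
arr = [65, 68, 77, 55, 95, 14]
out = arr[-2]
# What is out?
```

arr has length 6. Negative index -2 maps to positive index 6 + (-2) = 4. arr[4] = 95.

95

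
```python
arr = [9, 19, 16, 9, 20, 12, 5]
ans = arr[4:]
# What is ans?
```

arr has length 7. The slice arr[4:] selects indices [4, 5, 6] (4->20, 5->12, 6->5), giving [20, 12, 5].

[20, 12, 5]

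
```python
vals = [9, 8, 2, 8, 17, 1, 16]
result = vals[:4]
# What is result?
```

vals has length 7. The slice vals[:4] selects indices [0, 1, 2, 3] (0->9, 1->8, 2->2, 3->8), giving [9, 8, 2, 8].

[9, 8, 2, 8]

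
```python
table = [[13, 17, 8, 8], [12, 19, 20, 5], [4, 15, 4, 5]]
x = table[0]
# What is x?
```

table has 3 rows. Row 0 is [13, 17, 8, 8].

[13, 17, 8, 8]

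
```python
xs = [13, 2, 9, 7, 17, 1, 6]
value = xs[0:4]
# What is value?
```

xs has length 7. The slice xs[0:4] selects indices [0, 1, 2, 3] (0->13, 1->2, 2->9, 3->7), giving [13, 2, 9, 7].

[13, 2, 9, 7]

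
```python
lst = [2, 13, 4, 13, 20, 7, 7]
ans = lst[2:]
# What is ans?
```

lst has length 7. The slice lst[2:] selects indices [2, 3, 4, 5, 6] (2->4, 3->13, 4->20, 5->7, 6->7), giving [4, 13, 20, 7, 7].

[4, 13, 20, 7, 7]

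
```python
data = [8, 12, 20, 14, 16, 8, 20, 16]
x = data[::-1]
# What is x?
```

data has length 8. The slice data[::-1] selects indices [7, 6, 5, 4, 3, 2, 1, 0] (7->16, 6->20, 5->8, 4->16, 3->14, 2->20, 1->12, 0->8), giving [16, 20, 8, 16, 14, 20, 12, 8].

[16, 20, 8, 16, 14, 20, 12, 8]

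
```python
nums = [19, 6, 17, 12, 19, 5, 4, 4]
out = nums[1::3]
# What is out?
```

nums has length 8. The slice nums[1::3] selects indices [1, 4, 7] (1->6, 4->19, 7->4), giving [6, 19, 4].

[6, 19, 4]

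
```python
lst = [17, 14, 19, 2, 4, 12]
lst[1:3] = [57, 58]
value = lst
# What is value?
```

lst starts as [17, 14, 19, 2, 4, 12] (length 6). The slice lst[1:3] covers indices [1, 2] with values [14, 19]. Replacing that slice with [57, 58] (same length) produces [17, 57, 58, 2, 4, 12].

[17, 57, 58, 2, 4, 12]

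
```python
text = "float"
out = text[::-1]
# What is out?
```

text has length 5. The slice text[::-1] selects indices [4, 3, 2, 1, 0] (4->'t', 3->'a', 2->'o', 1->'l', 0->'f'), giving 'taolf'.

'taolf'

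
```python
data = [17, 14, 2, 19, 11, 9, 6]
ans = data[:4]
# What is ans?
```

data has length 7. The slice data[:4] selects indices [0, 1, 2, 3] (0->17, 1->14, 2->2, 3->19), giving [17, 14, 2, 19].

[17, 14, 2, 19]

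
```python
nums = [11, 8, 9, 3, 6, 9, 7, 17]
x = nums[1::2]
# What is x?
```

nums has length 8. The slice nums[1::2] selects indices [1, 3, 5, 7] (1->8, 3->3, 5->9, 7->17), giving [8, 3, 9, 17].

[8, 3, 9, 17]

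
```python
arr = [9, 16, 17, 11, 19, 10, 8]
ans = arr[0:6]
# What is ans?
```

arr has length 7. The slice arr[0:6] selects indices [0, 1, 2, 3, 4, 5] (0->9, 1->16, 2->17, 3->11, 4->19, 5->10), giving [9, 16, 17, 11, 19, 10].

[9, 16, 17, 11, 19, 10]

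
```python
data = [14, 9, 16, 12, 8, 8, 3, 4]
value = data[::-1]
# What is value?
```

data has length 8. The slice data[::-1] selects indices [7, 6, 5, 4, 3, 2, 1, 0] (7->4, 6->3, 5->8, 4->8, 3->12, 2->16, 1->9, 0->14), giving [4, 3, 8, 8, 12, 16, 9, 14].

[4, 3, 8, 8, 12, 16, 9, 14]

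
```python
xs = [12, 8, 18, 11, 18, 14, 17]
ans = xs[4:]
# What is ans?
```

xs has length 7. The slice xs[4:] selects indices [4, 5, 6] (4->18, 5->14, 6->17), giving [18, 14, 17].

[18, 14, 17]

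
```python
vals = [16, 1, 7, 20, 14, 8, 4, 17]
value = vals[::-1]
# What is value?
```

vals has length 8. The slice vals[::-1] selects indices [7, 6, 5, 4, 3, 2, 1, 0] (7->17, 6->4, 5->8, 4->14, 3->20, 2->7, 1->1, 0->16), giving [17, 4, 8, 14, 20, 7, 1, 16].

[17, 4, 8, 14, 20, 7, 1, 16]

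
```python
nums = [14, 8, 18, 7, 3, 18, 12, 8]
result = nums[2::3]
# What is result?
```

nums has length 8. The slice nums[2::3] selects indices [2, 5] (2->18, 5->18), giving [18, 18].

[18, 18]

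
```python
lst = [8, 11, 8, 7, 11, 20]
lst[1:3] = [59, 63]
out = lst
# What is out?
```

lst starts as [8, 11, 8, 7, 11, 20] (length 6). The slice lst[1:3] covers indices [1, 2] with values [11, 8]. Replacing that slice with [59, 63] (same length) produces [8, 59, 63, 7, 11, 20].

[8, 59, 63, 7, 11, 20]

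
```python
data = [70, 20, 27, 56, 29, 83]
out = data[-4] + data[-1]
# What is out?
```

data has length 6. Negative index -4 maps to positive index 6 + (-4) = 2. data[2] = 27.
data has length 6. Negative index -1 maps to positive index 6 + (-1) = 5. data[5] = 83.
Sum: 27 + 83 = 110.

110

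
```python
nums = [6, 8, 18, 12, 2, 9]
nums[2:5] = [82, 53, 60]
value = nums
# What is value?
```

nums starts as [6, 8, 18, 12, 2, 9] (length 6). The slice nums[2:5] covers indices [2, 3, 4] with values [18, 12, 2]. Replacing that slice with [82, 53, 60] (same length) produces [6, 8, 82, 53, 60, 9].

[6, 8, 82, 53, 60, 9]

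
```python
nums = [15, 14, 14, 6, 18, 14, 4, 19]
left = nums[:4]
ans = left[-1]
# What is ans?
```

nums has length 8. The slice nums[:4] selects indices [0, 1, 2, 3] (0->15, 1->14, 2->14, 3->6), giving [15, 14, 14, 6]. So left = [15, 14, 14, 6]. Then left[-1] = 6.

6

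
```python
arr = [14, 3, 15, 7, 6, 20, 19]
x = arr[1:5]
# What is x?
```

arr has length 7. The slice arr[1:5] selects indices [1, 2, 3, 4] (1->3, 2->15, 3->7, 4->6), giving [3, 15, 7, 6].

[3, 15, 7, 6]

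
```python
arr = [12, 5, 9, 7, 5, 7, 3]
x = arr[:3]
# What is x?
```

arr has length 7. The slice arr[:3] selects indices [0, 1, 2] (0->12, 1->5, 2->9), giving [12, 5, 9].

[12, 5, 9]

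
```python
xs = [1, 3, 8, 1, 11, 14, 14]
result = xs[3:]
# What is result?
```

xs has length 7. The slice xs[3:] selects indices [3, 4, 5, 6] (3->1, 4->11, 5->14, 6->14), giving [1, 11, 14, 14].

[1, 11, 14, 14]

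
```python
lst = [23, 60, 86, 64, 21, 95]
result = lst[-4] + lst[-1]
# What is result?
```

lst has length 6. Negative index -4 maps to positive index 6 + (-4) = 2. lst[2] = 86.
lst has length 6. Negative index -1 maps to positive index 6 + (-1) = 5. lst[5] = 95.
Sum: 86 + 95 = 181.

181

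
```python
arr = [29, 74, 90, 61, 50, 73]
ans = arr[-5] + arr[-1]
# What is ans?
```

arr has length 6. Negative index -5 maps to positive index 6 + (-5) = 1. arr[1] = 74.
arr has length 6. Negative index -1 maps to positive index 6 + (-1) = 5. arr[5] = 73.
Sum: 74 + 73 = 147.

147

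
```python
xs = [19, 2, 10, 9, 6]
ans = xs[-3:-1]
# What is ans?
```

xs has length 5. The slice xs[-3:-1] selects indices [2, 3] (2->10, 3->9), giving [10, 9].

[10, 9]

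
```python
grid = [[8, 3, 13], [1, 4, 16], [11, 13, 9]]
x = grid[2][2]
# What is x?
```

grid[2] = [11, 13, 9]. Taking column 2 of that row yields 9.

9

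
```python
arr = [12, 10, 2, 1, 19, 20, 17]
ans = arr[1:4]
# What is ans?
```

arr has length 7. The slice arr[1:4] selects indices [1, 2, 3] (1->10, 2->2, 3->1), giving [10, 2, 1].

[10, 2, 1]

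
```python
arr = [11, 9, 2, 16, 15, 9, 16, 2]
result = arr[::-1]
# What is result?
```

arr has length 8. The slice arr[::-1] selects indices [7, 6, 5, 4, 3, 2, 1, 0] (7->2, 6->16, 5->9, 4->15, 3->16, 2->2, 1->9, 0->11), giving [2, 16, 9, 15, 16, 2, 9, 11].

[2, 16, 9, 15, 16, 2, 9, 11]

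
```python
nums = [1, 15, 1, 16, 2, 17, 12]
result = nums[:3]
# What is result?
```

nums has length 7. The slice nums[:3] selects indices [0, 1, 2] (0->1, 1->15, 2->1), giving [1, 15, 1].

[1, 15, 1]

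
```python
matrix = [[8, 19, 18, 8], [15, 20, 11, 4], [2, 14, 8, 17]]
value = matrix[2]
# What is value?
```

matrix has 3 rows. Row 2 is [2, 14, 8, 17].

[2, 14, 8, 17]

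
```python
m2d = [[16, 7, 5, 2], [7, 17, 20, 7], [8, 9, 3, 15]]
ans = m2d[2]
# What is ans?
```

m2d has 3 rows. Row 2 is [8, 9, 3, 15].

[8, 9, 3, 15]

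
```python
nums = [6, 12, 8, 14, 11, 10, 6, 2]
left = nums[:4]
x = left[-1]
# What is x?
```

nums has length 8. The slice nums[:4] selects indices [0, 1, 2, 3] (0->6, 1->12, 2->8, 3->14), giving [6, 12, 8, 14]. So left = [6, 12, 8, 14]. Then left[-1] = 14.

14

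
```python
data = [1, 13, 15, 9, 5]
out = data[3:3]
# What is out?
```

data has length 5. The slice data[3:3] resolves to an empty index range, so the result is [].

[]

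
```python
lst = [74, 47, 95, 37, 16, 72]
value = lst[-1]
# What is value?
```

lst has length 6. Negative index -1 maps to positive index 6 + (-1) = 5. lst[5] = 72.

72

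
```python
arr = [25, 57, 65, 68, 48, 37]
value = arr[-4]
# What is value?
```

arr has length 6. Negative index -4 maps to positive index 6 + (-4) = 2. arr[2] = 65.

65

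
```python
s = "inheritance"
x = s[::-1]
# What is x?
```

s has length 11. The slice s[::-1] selects indices [10, 9, 8, 7, 6, 5, 4, 3, 2, 1, 0] (10->'e', 9->'c', 8->'n', 7->'a', 6->'t', 5->'i', 4->'r', 3->'e', 2->'h', 1->'n', 0->'i'), giving 'ecnatirehni'.

'ecnatirehni'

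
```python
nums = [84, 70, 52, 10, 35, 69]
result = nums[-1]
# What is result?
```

nums has length 6. Negative index -1 maps to positive index 6 + (-1) = 5. nums[5] = 69.

69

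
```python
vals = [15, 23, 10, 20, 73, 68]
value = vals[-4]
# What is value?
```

vals has length 6. Negative index -4 maps to positive index 6 + (-4) = 2. vals[2] = 10.

10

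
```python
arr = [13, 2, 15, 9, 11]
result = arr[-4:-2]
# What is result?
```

arr has length 5. The slice arr[-4:-2] selects indices [1, 2] (1->2, 2->15), giving [2, 15].

[2, 15]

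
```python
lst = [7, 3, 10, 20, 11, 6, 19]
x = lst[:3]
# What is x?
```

lst has length 7. The slice lst[:3] selects indices [0, 1, 2] (0->7, 1->3, 2->10), giving [7, 3, 10].

[7, 3, 10]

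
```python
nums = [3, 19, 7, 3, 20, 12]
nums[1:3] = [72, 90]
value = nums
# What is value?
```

nums starts as [3, 19, 7, 3, 20, 12] (length 6). The slice nums[1:3] covers indices [1, 2] with values [19, 7]. Replacing that slice with [72, 90] (same length) produces [3, 72, 90, 3, 20, 12].

[3, 72, 90, 3, 20, 12]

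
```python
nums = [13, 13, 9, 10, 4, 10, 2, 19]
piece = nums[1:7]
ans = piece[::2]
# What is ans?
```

nums has length 8. The slice nums[1:7] selects indices [1, 2, 3, 4, 5, 6] (1->13, 2->9, 3->10, 4->4, 5->10, 6->2), giving [13, 9, 10, 4, 10, 2]. So piece = [13, 9, 10, 4, 10, 2]. piece has length 6. The slice piece[::2] selects indices [0, 2, 4] (0->13, 2->10, 4->10), giving [13, 10, 10].

[13, 10, 10]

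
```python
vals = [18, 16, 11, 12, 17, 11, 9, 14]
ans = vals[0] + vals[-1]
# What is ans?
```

vals has length 8. vals[0] = 18.
vals has length 8. Negative index -1 maps to positive index 8 + (-1) = 7. vals[7] = 14.
Sum: 18 + 14 = 32.

32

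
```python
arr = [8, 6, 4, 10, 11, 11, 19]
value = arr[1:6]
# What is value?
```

arr has length 7. The slice arr[1:6] selects indices [1, 2, 3, 4, 5] (1->6, 2->4, 3->10, 4->11, 5->11), giving [6, 4, 10, 11, 11].

[6, 4, 10, 11, 11]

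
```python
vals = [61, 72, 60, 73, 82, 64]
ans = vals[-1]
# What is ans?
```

vals has length 6. Negative index -1 maps to positive index 6 + (-1) = 5. vals[5] = 64.

64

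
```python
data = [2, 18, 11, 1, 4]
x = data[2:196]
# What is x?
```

data has length 5. The slice data[2:196] selects indices [2, 3, 4] (2->11, 3->1, 4->4), giving [11, 1, 4].

[11, 1, 4]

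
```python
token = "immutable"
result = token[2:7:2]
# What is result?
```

token has length 9. The slice token[2:7:2] selects indices [2, 4, 6] (2->'m', 4->'t', 6->'b'), giving 'mtb'.

'mtb'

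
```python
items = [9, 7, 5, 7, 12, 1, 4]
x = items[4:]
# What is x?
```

items has length 7. The slice items[4:] selects indices [4, 5, 6] (4->12, 5->1, 6->4), giving [12, 1, 4].

[12, 1, 4]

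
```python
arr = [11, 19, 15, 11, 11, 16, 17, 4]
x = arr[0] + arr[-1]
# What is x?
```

arr has length 8. arr[0] = 11.
arr has length 8. Negative index -1 maps to positive index 8 + (-1) = 7. arr[7] = 4.
Sum: 11 + 4 = 15.

15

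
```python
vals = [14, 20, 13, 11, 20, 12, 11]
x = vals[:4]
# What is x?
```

vals has length 7. The slice vals[:4] selects indices [0, 1, 2, 3] (0->14, 1->20, 2->13, 3->11), giving [14, 20, 13, 11].

[14, 20, 13, 11]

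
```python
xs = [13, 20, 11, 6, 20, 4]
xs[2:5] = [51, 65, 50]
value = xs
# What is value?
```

xs starts as [13, 20, 11, 6, 20, 4] (length 6). The slice xs[2:5] covers indices [2, 3, 4] with values [11, 6, 20]. Replacing that slice with [51, 65, 50] (same length) produces [13, 20, 51, 65, 50, 4].

[13, 20, 51, 65, 50, 4]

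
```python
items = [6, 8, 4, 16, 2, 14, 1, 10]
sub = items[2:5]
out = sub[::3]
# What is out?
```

items has length 8. The slice items[2:5] selects indices [2, 3, 4] (2->4, 3->16, 4->2), giving [4, 16, 2]. So sub = [4, 16, 2]. sub has length 3. The slice sub[::3] selects indices [0] (0->4), giving [4].

[4]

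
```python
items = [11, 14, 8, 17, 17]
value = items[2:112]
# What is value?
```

items has length 5. The slice items[2:112] selects indices [2, 3, 4] (2->8, 3->17, 4->17), giving [8, 17, 17].

[8, 17, 17]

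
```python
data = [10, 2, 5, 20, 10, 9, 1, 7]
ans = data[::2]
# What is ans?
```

data has length 8. The slice data[::2] selects indices [0, 2, 4, 6] (0->10, 2->5, 4->10, 6->1), giving [10, 5, 10, 1].

[10, 5, 10, 1]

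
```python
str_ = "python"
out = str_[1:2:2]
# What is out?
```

str_ has length 6. The slice str_[1:2:2] selects indices [1] (1->'y'), giving 'y'.

'y'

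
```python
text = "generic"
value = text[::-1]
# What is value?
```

text has length 7. The slice text[::-1] selects indices [6, 5, 4, 3, 2, 1, 0] (6->'c', 5->'i', 4->'r', 3->'e', 2->'n', 1->'e', 0->'g'), giving 'cireneg'.

'cireneg'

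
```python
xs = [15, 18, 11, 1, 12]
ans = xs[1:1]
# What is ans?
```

xs has length 5. The slice xs[1:1] resolves to an empty index range, so the result is [].

[]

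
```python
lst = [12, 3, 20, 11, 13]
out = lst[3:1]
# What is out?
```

lst has length 5. The slice lst[3:1] resolves to an empty index range, so the result is [].

[]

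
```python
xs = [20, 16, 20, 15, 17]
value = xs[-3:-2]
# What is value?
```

xs has length 5. The slice xs[-3:-2] selects indices [2] (2->20), giving [20].

[20]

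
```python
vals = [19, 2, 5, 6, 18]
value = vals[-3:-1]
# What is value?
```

vals has length 5. The slice vals[-3:-1] selects indices [2, 3] (2->5, 3->6), giving [5, 6].

[5, 6]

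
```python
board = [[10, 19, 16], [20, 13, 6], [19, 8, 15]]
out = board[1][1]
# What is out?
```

board[1] = [20, 13, 6]. Taking column 1 of that row yields 13.

13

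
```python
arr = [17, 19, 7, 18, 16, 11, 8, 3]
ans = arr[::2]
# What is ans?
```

arr has length 8. The slice arr[::2] selects indices [0, 2, 4, 6] (0->17, 2->7, 4->16, 6->8), giving [17, 7, 16, 8].

[17, 7, 16, 8]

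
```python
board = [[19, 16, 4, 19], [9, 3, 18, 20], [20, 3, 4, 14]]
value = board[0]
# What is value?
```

board has 3 rows. Row 0 is [19, 16, 4, 19].

[19, 16, 4, 19]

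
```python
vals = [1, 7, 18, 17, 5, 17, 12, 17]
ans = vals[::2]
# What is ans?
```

vals has length 8. The slice vals[::2] selects indices [0, 2, 4, 6] (0->1, 2->18, 4->5, 6->12), giving [1, 18, 5, 12].

[1, 18, 5, 12]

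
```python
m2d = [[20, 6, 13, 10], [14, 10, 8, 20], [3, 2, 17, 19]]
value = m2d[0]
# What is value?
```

m2d has 3 rows. Row 0 is [20, 6, 13, 10].

[20, 6, 13, 10]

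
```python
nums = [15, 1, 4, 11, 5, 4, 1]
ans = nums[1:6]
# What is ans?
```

nums has length 7. The slice nums[1:6] selects indices [1, 2, 3, 4, 5] (1->1, 2->4, 3->11, 4->5, 5->4), giving [1, 4, 11, 5, 4].

[1, 4, 11, 5, 4]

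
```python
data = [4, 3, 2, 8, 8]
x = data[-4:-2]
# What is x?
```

data has length 5. The slice data[-4:-2] selects indices [1, 2] (1->3, 2->2), giving [3, 2].

[3, 2]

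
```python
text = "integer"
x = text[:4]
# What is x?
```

text has length 7. The slice text[:4] selects indices [0, 1, 2, 3] (0->'i', 1->'n', 2->'t', 3->'e'), giving 'inte'.

'inte'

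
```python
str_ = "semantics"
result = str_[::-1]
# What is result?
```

str_ has length 9. The slice str_[::-1] selects indices [8, 7, 6, 5, 4, 3, 2, 1, 0] (8->'s', 7->'c', 6->'i', 5->'t', 4->'n', 3->'a', 2->'m', 1->'e', 0->'s'), giving 'scitnames'.

'scitnames'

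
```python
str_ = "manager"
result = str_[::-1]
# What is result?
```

str_ has length 7. The slice str_[::-1] selects indices [6, 5, 4, 3, 2, 1, 0] (6->'r', 5->'e', 4->'g', 3->'a', 2->'n', 1->'a', 0->'m'), giving 'reganam'.

'reganam'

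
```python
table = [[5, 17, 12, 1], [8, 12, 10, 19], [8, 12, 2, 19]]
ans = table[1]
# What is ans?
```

table has 3 rows. Row 1 is [8, 12, 10, 19].

[8, 12, 10, 19]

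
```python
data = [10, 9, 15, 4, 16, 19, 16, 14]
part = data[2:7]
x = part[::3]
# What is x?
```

data has length 8. The slice data[2:7] selects indices [2, 3, 4, 5, 6] (2->15, 3->4, 4->16, 5->19, 6->16), giving [15, 4, 16, 19, 16]. So part = [15, 4, 16, 19, 16]. part has length 5. The slice part[::3] selects indices [0, 3] (0->15, 3->19), giving [15, 19].

[15, 19]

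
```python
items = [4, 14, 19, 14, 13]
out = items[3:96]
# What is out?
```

items has length 5. The slice items[3:96] selects indices [3, 4] (3->14, 4->13), giving [14, 13].

[14, 13]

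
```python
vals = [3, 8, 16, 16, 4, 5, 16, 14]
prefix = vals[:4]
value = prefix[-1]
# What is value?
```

vals has length 8. The slice vals[:4] selects indices [0, 1, 2, 3] (0->3, 1->8, 2->16, 3->16), giving [3, 8, 16, 16]. So prefix = [3, 8, 16, 16]. Then prefix[-1] = 16.

16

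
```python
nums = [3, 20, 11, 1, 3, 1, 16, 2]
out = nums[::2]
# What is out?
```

nums has length 8. The slice nums[::2] selects indices [0, 2, 4, 6] (0->3, 2->11, 4->3, 6->16), giving [3, 11, 3, 16].

[3, 11, 3, 16]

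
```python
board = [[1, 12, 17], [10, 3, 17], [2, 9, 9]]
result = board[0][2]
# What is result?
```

board[0] = [1, 12, 17]. Taking column 2 of that row yields 17.

17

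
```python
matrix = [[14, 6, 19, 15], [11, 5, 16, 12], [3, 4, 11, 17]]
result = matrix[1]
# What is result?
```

matrix has 3 rows. Row 1 is [11, 5, 16, 12].

[11, 5, 16, 12]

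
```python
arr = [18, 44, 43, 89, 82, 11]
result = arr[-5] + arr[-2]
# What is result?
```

arr has length 6. Negative index -5 maps to positive index 6 + (-5) = 1. arr[1] = 44.
arr has length 6. Negative index -2 maps to positive index 6 + (-2) = 4. arr[4] = 82.
Sum: 44 + 82 = 126.

126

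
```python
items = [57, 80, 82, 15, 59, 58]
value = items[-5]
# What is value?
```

items has length 6. Negative index -5 maps to positive index 6 + (-5) = 1. items[1] = 80.

80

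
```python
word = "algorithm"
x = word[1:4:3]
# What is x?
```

word has length 9. The slice word[1:4:3] selects indices [1] (1->'l'), giving 'l'.

'l'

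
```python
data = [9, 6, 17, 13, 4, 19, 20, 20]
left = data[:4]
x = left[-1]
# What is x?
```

data has length 8. The slice data[:4] selects indices [0, 1, 2, 3] (0->9, 1->6, 2->17, 3->13), giving [9, 6, 17, 13]. So left = [9, 6, 17, 13]. Then left[-1] = 13.

13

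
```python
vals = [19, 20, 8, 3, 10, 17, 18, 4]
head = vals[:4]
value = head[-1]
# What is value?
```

vals has length 8. The slice vals[:4] selects indices [0, 1, 2, 3] (0->19, 1->20, 2->8, 3->3), giving [19, 20, 8, 3]. So head = [19, 20, 8, 3]. Then head[-1] = 3.

3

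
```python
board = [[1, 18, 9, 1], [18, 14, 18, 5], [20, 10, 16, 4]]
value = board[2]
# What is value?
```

board has 3 rows. Row 2 is [20, 10, 16, 4].

[20, 10, 16, 4]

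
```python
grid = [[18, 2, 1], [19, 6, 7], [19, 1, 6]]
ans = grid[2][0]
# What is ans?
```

grid[2] = [19, 1, 6]. Taking column 0 of that row yields 19.

19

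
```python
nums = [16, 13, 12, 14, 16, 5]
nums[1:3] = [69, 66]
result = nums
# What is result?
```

nums starts as [16, 13, 12, 14, 16, 5] (length 6). The slice nums[1:3] covers indices [1, 2] with values [13, 12]. Replacing that slice with [69, 66] (same length) produces [16, 69, 66, 14, 16, 5].

[16, 69, 66, 14, 16, 5]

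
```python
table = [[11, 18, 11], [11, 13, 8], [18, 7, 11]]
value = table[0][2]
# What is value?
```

table[0] = [11, 18, 11]. Taking column 2 of that row yields 11.

11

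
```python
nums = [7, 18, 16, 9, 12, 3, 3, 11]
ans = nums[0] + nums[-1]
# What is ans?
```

nums has length 8. nums[0] = 7.
nums has length 8. Negative index -1 maps to positive index 8 + (-1) = 7. nums[7] = 11.
Sum: 7 + 11 = 18.

18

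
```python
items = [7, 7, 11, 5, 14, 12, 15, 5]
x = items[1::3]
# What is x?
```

items has length 8. The slice items[1::3] selects indices [1, 4, 7] (1->7, 4->14, 7->5), giving [7, 14, 5].

[7, 14, 5]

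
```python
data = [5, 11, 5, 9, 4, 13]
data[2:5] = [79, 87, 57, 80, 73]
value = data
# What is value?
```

data starts as [5, 11, 5, 9, 4, 13] (length 6). The slice data[2:5] covers indices [2, 3, 4] with values [5, 9, 4]. Replacing that slice with [79, 87, 57, 80, 73] (different length) produces [5, 11, 79, 87, 57, 80, 73, 13].

[5, 11, 79, 87, 57, 80, 73, 13]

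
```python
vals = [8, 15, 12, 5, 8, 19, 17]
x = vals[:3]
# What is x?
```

vals has length 7. The slice vals[:3] selects indices [0, 1, 2] (0->8, 1->15, 2->12), giving [8, 15, 12].

[8, 15, 12]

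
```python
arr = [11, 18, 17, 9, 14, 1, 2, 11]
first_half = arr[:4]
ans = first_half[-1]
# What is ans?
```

arr has length 8. The slice arr[:4] selects indices [0, 1, 2, 3] (0->11, 1->18, 2->17, 3->9), giving [11, 18, 17, 9]. So first_half = [11, 18, 17, 9]. Then first_half[-1] = 9.

9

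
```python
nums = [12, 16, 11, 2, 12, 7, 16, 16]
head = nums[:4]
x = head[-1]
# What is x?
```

nums has length 8. The slice nums[:4] selects indices [0, 1, 2, 3] (0->12, 1->16, 2->11, 3->2), giving [12, 16, 11, 2]. So head = [12, 16, 11, 2]. Then head[-1] = 2.

2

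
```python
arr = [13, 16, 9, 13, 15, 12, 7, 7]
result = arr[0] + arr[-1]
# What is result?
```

arr has length 8. arr[0] = 13.
arr has length 8. Negative index -1 maps to positive index 8 + (-1) = 7. arr[7] = 7.
Sum: 13 + 7 = 20.

20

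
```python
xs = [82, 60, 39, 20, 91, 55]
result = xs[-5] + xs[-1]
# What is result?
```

xs has length 6. Negative index -5 maps to positive index 6 + (-5) = 1. xs[1] = 60.
xs has length 6. Negative index -1 maps to positive index 6 + (-1) = 5. xs[5] = 55.
Sum: 60 + 55 = 115.

115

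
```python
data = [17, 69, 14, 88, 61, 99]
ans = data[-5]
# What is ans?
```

data has length 6. Negative index -5 maps to positive index 6 + (-5) = 1. data[1] = 69.

69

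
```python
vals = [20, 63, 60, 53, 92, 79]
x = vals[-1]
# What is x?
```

vals has length 6. Negative index -1 maps to positive index 6 + (-1) = 5. vals[5] = 79.

79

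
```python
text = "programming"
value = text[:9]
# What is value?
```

text has length 11. The slice text[:9] selects indices [0, 1, 2, 3, 4, 5, 6, 7, 8] (0->'p', 1->'r', 2->'o', 3->'g', 4->'r', 5->'a', 6->'m', 7->'m', 8->'i'), giving 'programmi'.

'programmi'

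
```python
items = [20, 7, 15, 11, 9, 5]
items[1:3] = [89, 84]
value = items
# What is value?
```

items starts as [20, 7, 15, 11, 9, 5] (length 6). The slice items[1:3] covers indices [1, 2] with values [7, 15]. Replacing that slice with [89, 84] (same length) produces [20, 89, 84, 11, 9, 5].

[20, 89, 84, 11, 9, 5]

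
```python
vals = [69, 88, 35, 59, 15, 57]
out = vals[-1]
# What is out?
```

vals has length 6. Negative index -1 maps to positive index 6 + (-1) = 5. vals[5] = 57.

57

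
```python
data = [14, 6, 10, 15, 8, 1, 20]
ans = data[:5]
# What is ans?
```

data has length 7. The slice data[:5] selects indices [0, 1, 2, 3, 4] (0->14, 1->6, 2->10, 3->15, 4->8), giving [14, 6, 10, 15, 8].

[14, 6, 10, 15, 8]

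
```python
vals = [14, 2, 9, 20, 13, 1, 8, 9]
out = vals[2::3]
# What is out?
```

vals has length 8. The slice vals[2::3] selects indices [2, 5] (2->9, 5->1), giving [9, 1].

[9, 1]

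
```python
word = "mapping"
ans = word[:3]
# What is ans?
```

word has length 7. The slice word[:3] selects indices [0, 1, 2] (0->'m', 1->'a', 2->'p'), giving 'map'.

'map'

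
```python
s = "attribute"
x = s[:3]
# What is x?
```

s has length 9. The slice s[:3] selects indices [0, 1, 2] (0->'a', 1->'t', 2->'t'), giving 'att'.

'att'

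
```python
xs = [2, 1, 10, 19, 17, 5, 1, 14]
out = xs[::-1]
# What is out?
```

xs has length 8. The slice xs[::-1] selects indices [7, 6, 5, 4, 3, 2, 1, 0] (7->14, 6->1, 5->5, 4->17, 3->19, 2->10, 1->1, 0->2), giving [14, 1, 5, 17, 19, 10, 1, 2].

[14, 1, 5, 17, 19, 10, 1, 2]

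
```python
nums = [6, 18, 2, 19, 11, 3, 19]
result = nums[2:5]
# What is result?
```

nums has length 7. The slice nums[2:5] selects indices [2, 3, 4] (2->2, 3->19, 4->11), giving [2, 19, 11].

[2, 19, 11]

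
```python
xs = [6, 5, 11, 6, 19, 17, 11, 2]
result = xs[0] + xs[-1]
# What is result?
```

xs has length 8. xs[0] = 6.
xs has length 8. Negative index -1 maps to positive index 8 + (-1) = 7. xs[7] = 2.
Sum: 6 + 2 = 8.

8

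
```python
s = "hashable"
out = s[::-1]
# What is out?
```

s has length 8. The slice s[::-1] selects indices [7, 6, 5, 4, 3, 2, 1, 0] (7->'e', 6->'l', 5->'b', 4->'a', 3->'h', 2->'s', 1->'a', 0->'h'), giving 'elbahsah'.

'elbahsah'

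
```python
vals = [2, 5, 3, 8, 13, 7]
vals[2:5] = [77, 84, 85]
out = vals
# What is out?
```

vals starts as [2, 5, 3, 8, 13, 7] (length 6). The slice vals[2:5] covers indices [2, 3, 4] with values [3, 8, 13]. Replacing that slice with [77, 84, 85] (same length) produces [2, 5, 77, 84, 85, 7].

[2, 5, 77, 84, 85, 7]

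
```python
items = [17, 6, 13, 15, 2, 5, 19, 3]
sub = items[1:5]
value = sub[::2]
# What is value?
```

items has length 8. The slice items[1:5] selects indices [1, 2, 3, 4] (1->6, 2->13, 3->15, 4->2), giving [6, 13, 15, 2]. So sub = [6, 13, 15, 2]. sub has length 4. The slice sub[::2] selects indices [0, 2] (0->6, 2->15), giving [6, 15].

[6, 15]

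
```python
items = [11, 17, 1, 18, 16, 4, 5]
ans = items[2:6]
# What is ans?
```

items has length 7. The slice items[2:6] selects indices [2, 3, 4, 5] (2->1, 3->18, 4->16, 5->4), giving [1, 18, 16, 4].

[1, 18, 16, 4]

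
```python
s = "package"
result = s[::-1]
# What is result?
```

s has length 7. The slice s[::-1] selects indices [6, 5, 4, 3, 2, 1, 0] (6->'e', 5->'g', 4->'a', 3->'k', 2->'c', 1->'a', 0->'p'), giving 'egakcap'.

'egakcap'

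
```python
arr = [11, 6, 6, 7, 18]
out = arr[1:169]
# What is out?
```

arr has length 5. The slice arr[1:169] selects indices [1, 2, 3, 4] (1->6, 2->6, 3->7, 4->18), giving [6, 6, 7, 18].

[6, 6, 7, 18]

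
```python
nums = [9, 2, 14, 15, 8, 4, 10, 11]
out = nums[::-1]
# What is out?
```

nums has length 8. The slice nums[::-1] selects indices [7, 6, 5, 4, 3, 2, 1, 0] (7->11, 6->10, 5->4, 4->8, 3->15, 2->14, 1->2, 0->9), giving [11, 10, 4, 8, 15, 14, 2, 9].

[11, 10, 4, 8, 15, 14, 2, 9]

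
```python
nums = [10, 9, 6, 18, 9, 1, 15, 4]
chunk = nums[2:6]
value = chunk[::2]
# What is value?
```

nums has length 8. The slice nums[2:6] selects indices [2, 3, 4, 5] (2->6, 3->18, 4->9, 5->1), giving [6, 18, 9, 1]. So chunk = [6, 18, 9, 1]. chunk has length 4. The slice chunk[::2] selects indices [0, 2] (0->6, 2->9), giving [6, 9].

[6, 9]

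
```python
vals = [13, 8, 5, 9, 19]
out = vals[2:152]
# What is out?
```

vals has length 5. The slice vals[2:152] selects indices [2, 3, 4] (2->5, 3->9, 4->19), giving [5, 9, 19].

[5, 9, 19]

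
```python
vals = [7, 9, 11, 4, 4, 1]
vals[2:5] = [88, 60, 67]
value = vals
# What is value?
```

vals starts as [7, 9, 11, 4, 4, 1] (length 6). The slice vals[2:5] covers indices [2, 3, 4] with values [11, 4, 4]. Replacing that slice with [88, 60, 67] (same length) produces [7, 9, 88, 60, 67, 1].

[7, 9, 88, 60, 67, 1]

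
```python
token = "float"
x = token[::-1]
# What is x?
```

token has length 5. The slice token[::-1] selects indices [4, 3, 2, 1, 0] (4->'t', 3->'a', 2->'o', 1->'l', 0->'f'), giving 'taolf'.

'taolf'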